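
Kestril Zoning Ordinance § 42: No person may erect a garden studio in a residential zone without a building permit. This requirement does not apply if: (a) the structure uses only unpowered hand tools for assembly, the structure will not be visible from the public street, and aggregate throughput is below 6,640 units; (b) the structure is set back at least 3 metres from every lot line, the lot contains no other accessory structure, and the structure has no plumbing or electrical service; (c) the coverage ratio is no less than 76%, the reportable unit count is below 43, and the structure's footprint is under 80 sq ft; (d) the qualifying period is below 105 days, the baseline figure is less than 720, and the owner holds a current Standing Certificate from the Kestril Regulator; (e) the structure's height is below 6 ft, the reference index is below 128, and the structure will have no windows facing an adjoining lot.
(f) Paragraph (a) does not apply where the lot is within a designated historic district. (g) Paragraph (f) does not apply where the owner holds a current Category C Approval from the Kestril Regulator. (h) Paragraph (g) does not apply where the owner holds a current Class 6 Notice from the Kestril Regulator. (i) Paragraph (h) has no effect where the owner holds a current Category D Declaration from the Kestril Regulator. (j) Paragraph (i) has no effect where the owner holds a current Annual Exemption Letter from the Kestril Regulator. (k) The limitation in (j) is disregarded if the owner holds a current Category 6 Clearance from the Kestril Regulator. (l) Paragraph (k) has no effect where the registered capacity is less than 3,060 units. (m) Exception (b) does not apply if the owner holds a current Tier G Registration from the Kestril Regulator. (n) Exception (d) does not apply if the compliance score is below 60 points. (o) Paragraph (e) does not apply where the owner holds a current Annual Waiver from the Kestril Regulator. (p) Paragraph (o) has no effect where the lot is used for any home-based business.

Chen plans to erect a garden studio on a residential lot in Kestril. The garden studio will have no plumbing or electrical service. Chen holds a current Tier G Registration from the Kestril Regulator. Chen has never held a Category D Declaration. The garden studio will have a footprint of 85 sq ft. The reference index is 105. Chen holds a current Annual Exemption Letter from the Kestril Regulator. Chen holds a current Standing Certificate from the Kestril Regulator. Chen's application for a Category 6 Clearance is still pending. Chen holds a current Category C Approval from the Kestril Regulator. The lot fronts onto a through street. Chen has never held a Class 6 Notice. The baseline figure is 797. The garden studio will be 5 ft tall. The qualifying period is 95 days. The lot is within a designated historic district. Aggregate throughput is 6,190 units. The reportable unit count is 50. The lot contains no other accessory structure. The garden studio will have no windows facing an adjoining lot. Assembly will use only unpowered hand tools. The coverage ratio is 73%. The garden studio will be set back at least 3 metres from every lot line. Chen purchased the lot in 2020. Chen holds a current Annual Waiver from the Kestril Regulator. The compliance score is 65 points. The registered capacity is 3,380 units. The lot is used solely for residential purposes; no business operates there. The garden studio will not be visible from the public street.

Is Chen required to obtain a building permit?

Exception (a) is satisfied on its face — assembly uses only hand tools; the structure will not be visible from the street; aggregate throughput is 6,190 units, below the 6,640 units limit. Under paragraphs (f)–(l): (f) would limit (a) — the lot is in a historic district — but (g) sets (f) aside: (g) is engaged — a current Category C Approval is held. (h), which would lift (g), is not engaged — there is no Class 6 Notice in force. Exception (a) stands.
All of (b)'s requirements are met (the setback is at least 3 m on every side; the lot has no other accessory structure; there is no plumbing or electrical service). But: (m) operates — a current Tier G Registration is held. (b) is therefore removed.
Exception (c) fails — the coverage ratio is 73%, short of 76%.
Exception (d) does not apply: the baseline figure is 797, not less than 720.
Exception (e) is satisfied on its face — the structure's height is 5 ft, below the 6 ft limit; the reference index is 105, below the 128 limit; no windows face an adjoining lot. But applying paragraphs (o)–(p): (o) operates against (e): a current Annual Waiver is held. (p) does not operate here (the lot is solely residential), so (o) stands. (e) is therefore removed.

No — exception (a) applies; Chen does not need a building permit.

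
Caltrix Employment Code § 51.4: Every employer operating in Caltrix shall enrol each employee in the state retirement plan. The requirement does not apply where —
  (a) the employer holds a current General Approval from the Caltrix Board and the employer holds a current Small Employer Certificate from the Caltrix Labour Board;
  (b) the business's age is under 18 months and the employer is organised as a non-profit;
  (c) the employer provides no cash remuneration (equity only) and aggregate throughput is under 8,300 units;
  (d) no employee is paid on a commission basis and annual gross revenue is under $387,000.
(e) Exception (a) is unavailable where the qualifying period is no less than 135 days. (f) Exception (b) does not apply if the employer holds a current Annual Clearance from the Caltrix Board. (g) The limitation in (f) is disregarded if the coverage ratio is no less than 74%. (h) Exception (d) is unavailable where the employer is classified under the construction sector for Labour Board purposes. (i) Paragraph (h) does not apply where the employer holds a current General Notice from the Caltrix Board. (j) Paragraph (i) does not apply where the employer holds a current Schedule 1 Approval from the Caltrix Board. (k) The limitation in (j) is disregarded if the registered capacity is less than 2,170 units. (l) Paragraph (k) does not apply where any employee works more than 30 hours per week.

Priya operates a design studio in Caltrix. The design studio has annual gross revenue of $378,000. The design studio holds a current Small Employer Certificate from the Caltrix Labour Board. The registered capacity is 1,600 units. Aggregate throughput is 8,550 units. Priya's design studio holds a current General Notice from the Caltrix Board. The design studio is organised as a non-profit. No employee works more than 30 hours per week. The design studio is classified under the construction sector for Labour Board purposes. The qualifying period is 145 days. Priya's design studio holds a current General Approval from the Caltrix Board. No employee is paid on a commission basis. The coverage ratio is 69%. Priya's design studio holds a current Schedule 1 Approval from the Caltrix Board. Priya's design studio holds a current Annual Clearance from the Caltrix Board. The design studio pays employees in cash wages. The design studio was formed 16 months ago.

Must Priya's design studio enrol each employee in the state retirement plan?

All of (a)'s requirements are met (a current General Approval is held; a current Small Employer Certificate is held). But: (e) applies — the qualifying period is 145 days, meeting the 135 days threshold. So (a) is unavailable.
Exception (b)'s conditions are all satisfied: the business's age is 16 months, under the 18 months limit; the employer is a non-profit. Turning to paragraphs (f)–(g): (f) is triggered — a current Annual Clearance is held. (g), which would lift (f), does not operate here — the coverage ratio is 69%, short of 74%. (b) is therefore removed.
Exception (c) does not apply: employees are paid cash wages.
Exception (d)'s conditions are all satisfied: no employee is paid on commission; annual gross revenue is $378,000, under the $387,000 limit. Applying paragraphs (h)–(l): (h) would limit (d) — the design studio is classified under the construction sector — but (i) sets (h) aside: (i) operates — a current General Notice is held. (j) would limit (i) — a current Schedule 1 Approval is held — but (k) sets (j) aside: (k) operates against (j): the registered capacity is 1,600 units, less than the 2,170 units limit. (l) is not engaged (no employee exceeds 30 hours/week), so (k) stands. (d) remains available.

No — exception (d) applies; Priya's design studio is not required to enrol each employee in the state retirement plan.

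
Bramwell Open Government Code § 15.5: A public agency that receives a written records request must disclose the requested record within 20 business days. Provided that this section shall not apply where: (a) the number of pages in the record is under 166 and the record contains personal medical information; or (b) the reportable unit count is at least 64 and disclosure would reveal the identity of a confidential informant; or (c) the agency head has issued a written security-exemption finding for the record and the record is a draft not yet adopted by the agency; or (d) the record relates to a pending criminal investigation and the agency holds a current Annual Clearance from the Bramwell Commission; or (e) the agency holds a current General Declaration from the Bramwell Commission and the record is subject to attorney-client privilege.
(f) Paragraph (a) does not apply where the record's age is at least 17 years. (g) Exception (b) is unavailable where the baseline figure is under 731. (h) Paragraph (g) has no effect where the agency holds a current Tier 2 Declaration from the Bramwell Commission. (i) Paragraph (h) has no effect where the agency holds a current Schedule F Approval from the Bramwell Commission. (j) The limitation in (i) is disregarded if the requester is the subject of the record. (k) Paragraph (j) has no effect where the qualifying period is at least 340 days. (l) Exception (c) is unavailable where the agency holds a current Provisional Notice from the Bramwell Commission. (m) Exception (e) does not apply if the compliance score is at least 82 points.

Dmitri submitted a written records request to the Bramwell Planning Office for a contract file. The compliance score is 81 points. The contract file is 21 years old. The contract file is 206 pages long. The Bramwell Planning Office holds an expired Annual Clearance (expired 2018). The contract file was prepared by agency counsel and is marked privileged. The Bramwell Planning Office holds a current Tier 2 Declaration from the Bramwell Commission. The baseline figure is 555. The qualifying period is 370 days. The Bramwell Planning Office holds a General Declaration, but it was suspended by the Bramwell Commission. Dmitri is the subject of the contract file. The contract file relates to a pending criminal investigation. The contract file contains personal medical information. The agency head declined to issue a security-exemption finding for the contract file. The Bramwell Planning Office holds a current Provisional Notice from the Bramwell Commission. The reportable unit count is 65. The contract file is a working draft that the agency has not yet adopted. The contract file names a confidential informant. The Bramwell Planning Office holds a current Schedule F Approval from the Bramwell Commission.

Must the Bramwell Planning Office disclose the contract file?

Exception (a) fails — the number of pages in the record is 206, not under 166.
Exception (b): the reportable unit count is 65, meeting the 64 threshold; the contract file names a confidential informant — every condition holds. But applying paragraphs (g)–(k): (g) applies — the baseline figure is 555, under the 731 limit. (h) would limit (g) — a current Tier 2 Declaration is held — but (i) sets (h) aside: (i) operates against (h): a current Schedule F Approval is held. (j) would limit (i) — Dmitri is the subject of the contract file — but (k) sets (j) aside: (k) operates — the qualifying period is 370 days, meeting the 340 days threshold. Exception (b) does not apply.
Exception (c) requires that the agency head has issued a written security-exemption finding for the record; but the agency head declined to issue a security-exemption finding, so (c) is unavailable.
Exception (d) fails — no current Annual Clearance is held.
Exception (e) fails — no current General Declaration is held.
No exception displaces § 15.5.

Yes — the Bramwell Planning Office must disclose the contract file.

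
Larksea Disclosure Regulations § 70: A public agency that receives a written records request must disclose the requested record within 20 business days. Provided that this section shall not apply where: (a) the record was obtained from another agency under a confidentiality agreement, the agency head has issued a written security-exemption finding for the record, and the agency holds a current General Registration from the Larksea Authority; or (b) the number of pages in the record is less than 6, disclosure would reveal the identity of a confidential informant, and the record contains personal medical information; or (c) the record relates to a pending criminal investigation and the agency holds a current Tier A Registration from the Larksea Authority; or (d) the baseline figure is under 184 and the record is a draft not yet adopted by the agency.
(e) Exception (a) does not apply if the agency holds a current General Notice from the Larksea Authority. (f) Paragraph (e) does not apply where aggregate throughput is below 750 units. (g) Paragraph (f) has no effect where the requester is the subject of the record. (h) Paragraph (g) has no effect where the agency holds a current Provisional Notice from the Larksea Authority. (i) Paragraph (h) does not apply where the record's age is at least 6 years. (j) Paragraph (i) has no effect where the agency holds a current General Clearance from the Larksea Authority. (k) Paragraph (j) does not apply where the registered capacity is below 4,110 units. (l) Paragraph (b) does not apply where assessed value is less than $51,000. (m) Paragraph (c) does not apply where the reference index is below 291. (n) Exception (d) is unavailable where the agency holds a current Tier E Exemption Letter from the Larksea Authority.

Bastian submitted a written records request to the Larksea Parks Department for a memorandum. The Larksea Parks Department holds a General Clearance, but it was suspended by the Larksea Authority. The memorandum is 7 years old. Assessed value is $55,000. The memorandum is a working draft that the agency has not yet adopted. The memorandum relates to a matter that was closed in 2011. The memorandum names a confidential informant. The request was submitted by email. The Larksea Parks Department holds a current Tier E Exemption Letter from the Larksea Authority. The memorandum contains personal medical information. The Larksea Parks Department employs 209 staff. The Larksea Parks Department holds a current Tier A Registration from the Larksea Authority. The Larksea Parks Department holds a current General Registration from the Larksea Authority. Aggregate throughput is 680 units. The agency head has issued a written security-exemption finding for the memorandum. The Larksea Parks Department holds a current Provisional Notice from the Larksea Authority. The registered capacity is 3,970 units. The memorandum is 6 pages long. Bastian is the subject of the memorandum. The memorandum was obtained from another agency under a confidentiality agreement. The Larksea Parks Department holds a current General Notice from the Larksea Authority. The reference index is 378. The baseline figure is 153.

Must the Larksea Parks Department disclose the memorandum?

Exception (a) is satisfied on its face — the memorandum was obtained under a confidentiality agreement; a written security-exemption finding has been issued; a current General Registration is held. But applying paragraphs (e)–(k): (e) operates against (a): a current General Notice is held. (f) is engaged (aggregate throughput is 680 units, below the 750 units limit), but is set aside by (g): (g) is triggered — Bastian is the subject of the memorandum. (h) would limit (g) — a current Provisional Notice is held — but (i) sets (h) aside: (i) applies — the record's age is 7 years, meeting the 6 years threshold. (j) is not engaged (no current General Clearance is held), so (i) stands. Exception (a) does not apply.
Exception (b) requires that the number of pages in the record is less than 6; but the number of pages in the record is 6, not less than 6, so (b) is unavailable.
Exception (c) requires that the record relates to a pending criminal investigation; but the memorandum relates to a closed matter, so (c) is unavailable.
Exception (d) is satisfied on its face — the baseline figure is 153, under the 184 limit; the memorandum is an unadopted draft. But: (n) operates against (d): a current Tier E Exemption Letter is held. So (d) is unavailable.
None of the exceptions is available; § 70 applies in full.

Yes — the Larksea Parks Department must disclose the memorandum.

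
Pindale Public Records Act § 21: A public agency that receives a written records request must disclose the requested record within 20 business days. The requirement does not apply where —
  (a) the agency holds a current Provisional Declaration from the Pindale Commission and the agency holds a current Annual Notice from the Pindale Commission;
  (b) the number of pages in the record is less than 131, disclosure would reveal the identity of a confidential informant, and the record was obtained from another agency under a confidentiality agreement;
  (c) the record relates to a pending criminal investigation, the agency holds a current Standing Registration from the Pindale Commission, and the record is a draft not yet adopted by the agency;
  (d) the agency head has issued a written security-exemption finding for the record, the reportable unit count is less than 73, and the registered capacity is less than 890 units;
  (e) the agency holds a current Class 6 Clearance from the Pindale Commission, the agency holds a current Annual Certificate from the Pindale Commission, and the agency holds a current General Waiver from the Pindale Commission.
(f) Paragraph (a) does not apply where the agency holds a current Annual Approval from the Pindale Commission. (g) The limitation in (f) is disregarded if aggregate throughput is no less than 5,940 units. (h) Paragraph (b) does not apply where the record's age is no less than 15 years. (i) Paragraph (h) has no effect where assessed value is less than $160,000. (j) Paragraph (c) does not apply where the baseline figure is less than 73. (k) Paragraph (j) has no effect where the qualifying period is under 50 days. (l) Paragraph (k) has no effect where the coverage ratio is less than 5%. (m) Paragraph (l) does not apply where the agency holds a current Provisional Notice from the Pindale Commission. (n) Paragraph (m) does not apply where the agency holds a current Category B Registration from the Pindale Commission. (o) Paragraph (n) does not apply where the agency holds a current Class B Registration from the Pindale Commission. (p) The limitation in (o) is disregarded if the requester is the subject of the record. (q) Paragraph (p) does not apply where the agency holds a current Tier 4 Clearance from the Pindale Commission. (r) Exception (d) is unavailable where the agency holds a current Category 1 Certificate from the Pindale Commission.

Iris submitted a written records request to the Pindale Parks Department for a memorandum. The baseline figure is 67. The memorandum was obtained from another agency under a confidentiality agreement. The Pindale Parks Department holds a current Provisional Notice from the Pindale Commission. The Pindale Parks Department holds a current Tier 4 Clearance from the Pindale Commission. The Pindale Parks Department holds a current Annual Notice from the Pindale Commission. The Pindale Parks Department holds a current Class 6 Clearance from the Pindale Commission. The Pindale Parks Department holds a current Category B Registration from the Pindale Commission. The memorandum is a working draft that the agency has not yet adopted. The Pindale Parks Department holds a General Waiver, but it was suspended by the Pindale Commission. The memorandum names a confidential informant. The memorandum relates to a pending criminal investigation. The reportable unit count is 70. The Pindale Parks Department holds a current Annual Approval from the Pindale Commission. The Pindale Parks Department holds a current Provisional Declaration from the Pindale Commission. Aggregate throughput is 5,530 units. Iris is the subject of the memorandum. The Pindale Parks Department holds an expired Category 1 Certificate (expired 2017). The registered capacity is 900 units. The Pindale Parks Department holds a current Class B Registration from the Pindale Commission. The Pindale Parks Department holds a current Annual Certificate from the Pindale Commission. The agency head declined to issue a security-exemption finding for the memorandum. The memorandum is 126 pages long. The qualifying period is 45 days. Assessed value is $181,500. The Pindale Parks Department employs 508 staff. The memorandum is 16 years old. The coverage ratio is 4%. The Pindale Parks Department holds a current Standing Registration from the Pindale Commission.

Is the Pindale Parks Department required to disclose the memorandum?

Exception (a)'s conditions are all satisfied: a current Provisional Declaration is held; a current Annual Notice is held. Turning to paragraphs (f)–(g): (f) operates against (a): a current Annual Approval is held. (g), which would lift (f), is inapplicable — aggregate throughput is 5,530 units, short of 5,940 units. (a) is therefore removed.
Exception (b): the number of pages in the record is 126, less than the 131 limit; the memorandum names a confidential informant; the memorandum was obtained under a confidentiality agreement — every condition holds. But: (h) operates against (b): the record's age is 16 years, meeting the 15 years threshold. (i), which would lift (h), is inapplicable — assessed value is $181,500, not less than $160,000. Exception (b) does not apply.
Exception (c): the memorandum relates to a pending investigation; a current Standing Registration is held; the memorandum is an unadopted draft — every condition holds. Considering the limiting provisions: (j) would limit (c) — the baseline figure is 67, less than the 73 limit — but (k) sets (j) aside: (k) applies — the qualifying period is 45 days, under the 50 days limit. (l) would limit (k) — the coverage ratio is 4%, less than the 5% limit — but (m) sets (l) aside: (m) operates against (l): a current Provisional Notice is held. (n) would limit (m) — a current Category B Registration is held — but (o) sets (n) aside: (o) is engaged — a current Class B Registration is held. (p) applies (Iris is the subject of the memorandum), but is itself disapplied by (q): (q) applies — a current Tier 4 Clearance is held. (c) remains available.
Exception (d) does not apply: the agency head declined to issue a security-exemption finding.
Exception (e) requires that the agency holds a current General Waiver from the Pindale Commission; but the General Waiver is not current, so (e) is unavailable.

No — exception (c) applies; the Pindale Parks Department is not required to disclose the memorandum.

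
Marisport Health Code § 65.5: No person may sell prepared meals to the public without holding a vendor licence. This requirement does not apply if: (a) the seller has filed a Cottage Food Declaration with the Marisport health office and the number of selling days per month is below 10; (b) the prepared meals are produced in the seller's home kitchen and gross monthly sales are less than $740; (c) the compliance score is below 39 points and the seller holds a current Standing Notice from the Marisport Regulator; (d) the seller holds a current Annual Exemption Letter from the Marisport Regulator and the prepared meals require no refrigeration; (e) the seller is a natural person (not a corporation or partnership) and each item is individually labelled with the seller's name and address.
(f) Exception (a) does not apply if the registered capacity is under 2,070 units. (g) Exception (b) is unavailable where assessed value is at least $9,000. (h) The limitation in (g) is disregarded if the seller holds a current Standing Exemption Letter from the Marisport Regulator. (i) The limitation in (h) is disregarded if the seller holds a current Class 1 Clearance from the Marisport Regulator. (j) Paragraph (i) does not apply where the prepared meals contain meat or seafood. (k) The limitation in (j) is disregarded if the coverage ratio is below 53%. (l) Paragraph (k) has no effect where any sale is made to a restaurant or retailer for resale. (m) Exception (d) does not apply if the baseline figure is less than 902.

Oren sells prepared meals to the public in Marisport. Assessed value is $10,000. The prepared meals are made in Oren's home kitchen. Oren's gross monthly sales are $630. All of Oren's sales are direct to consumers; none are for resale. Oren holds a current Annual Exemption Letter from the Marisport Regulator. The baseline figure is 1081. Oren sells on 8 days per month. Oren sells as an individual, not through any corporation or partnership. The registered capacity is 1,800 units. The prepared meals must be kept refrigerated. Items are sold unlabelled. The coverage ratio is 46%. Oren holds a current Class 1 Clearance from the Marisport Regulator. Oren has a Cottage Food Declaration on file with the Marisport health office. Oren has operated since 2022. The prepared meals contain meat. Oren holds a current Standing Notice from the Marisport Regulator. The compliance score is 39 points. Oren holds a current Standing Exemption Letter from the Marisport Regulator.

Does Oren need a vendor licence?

Yes — Oren must hold a vendor licence.

All of (a)'s requirements are met (a Cottage Food Declaration is on file; the number of selling days per month is 8, below the 10 limit). Turning to paragraph (f): (f) operates against (a): the registered capacity is 1,800 units, under the 2,070 units limit. So (a) is unavailable.
Exception (b): the prepared meals are home-kitchen produced; gross monthly sales are $630, less than the $740 limit — every condition holds. Turning to paragraphs (g)–(l): (g) operates against (b): assessed value is $10,000, meeting the $9,000 threshold. (h) would limit (g) — a current Standing Exemption Letter is held — but (i) sets (h) aside: (i) applies — a current Class 1 Clearance is held. (j) applies (the prepared meals contain meat), but is set aside by (k): (k) operates against (j): the coverage ratio is 46%, below the 53% limit. (l), which would lift (k), does not operate here — no sales are for resale. Exception (b) does not apply.
Exception (c) requires that the compliance score is below 39 points; but the compliance score is 39 points, not below 39 points, so (c) is unavailable.
Exception (d) requires that the prepared meals require no refrigeration; but the prepared meals require refrigeration, so (d) is unavailable.
Exception (e) does not apply: items are sold unlabelled.
No exception is made out. Oren falls within the general rule.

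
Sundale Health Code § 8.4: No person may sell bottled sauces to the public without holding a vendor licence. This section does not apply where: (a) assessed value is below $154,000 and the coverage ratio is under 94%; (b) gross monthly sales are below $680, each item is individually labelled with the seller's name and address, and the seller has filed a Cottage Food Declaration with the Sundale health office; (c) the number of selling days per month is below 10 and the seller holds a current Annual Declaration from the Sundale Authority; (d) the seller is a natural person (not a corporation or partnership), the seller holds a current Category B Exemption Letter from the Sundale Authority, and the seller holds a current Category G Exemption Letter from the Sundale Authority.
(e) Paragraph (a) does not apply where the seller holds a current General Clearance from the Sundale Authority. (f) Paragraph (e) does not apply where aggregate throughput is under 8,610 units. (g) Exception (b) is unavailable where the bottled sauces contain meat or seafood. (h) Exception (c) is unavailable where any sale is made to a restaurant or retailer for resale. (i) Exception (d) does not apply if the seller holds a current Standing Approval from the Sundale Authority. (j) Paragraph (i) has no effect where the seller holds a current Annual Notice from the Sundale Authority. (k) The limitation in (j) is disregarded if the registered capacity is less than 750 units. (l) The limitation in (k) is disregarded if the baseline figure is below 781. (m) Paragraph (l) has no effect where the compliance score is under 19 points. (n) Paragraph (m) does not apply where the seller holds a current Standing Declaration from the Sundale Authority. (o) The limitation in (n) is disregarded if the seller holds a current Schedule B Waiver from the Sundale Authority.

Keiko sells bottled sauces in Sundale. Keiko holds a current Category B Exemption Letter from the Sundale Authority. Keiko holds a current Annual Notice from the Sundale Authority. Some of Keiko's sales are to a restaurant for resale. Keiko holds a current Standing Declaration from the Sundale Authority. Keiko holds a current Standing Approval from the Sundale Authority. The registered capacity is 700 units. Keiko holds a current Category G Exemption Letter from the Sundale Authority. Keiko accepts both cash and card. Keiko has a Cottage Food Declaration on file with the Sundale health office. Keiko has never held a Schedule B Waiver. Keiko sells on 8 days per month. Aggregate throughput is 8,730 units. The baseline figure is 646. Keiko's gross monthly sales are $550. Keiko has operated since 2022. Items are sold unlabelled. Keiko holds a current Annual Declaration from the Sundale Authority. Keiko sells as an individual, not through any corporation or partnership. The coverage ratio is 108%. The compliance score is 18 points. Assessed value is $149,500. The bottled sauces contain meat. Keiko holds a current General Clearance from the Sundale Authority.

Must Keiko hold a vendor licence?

No — exception (d) applies; Keiko is not required to hold a vendor licence.

Exception (a) does not apply: the coverage ratio is 108%, not under 94%.
Exception (b) does not apply: items are sold unlabelled.
All of (c)'s requirements are met (the number of selling days per month is 8, below the 10 limit; a current Annual Declaration is held). Turning to paragraph (h): (h) operates against (c): some sales are to a restaurant for resale. (c) is therefore removed.
Exception (d) is satisfied on its face — the seller is a natural person; a current Category B Exemption Letter is held; a current Category G Exemption Letter is held. As to paragraphs (i)–(o): (i) operates (a current Standing Approval is held), but is overridden by (j): (j) is triggered — a current Annual Notice is held. (k) operates (the registered capacity is 700 units, less than the 750 units limit), but is displaced by (l): (l) operates against (k): the baseline figure is 646, below the 781 limit. (m) is triggered (the compliance score is 18 points, under the 19 points limit), but is overridden by (n): (n) operates against (m): a current Standing Declaration is held. (o) does not operate here (the Schedule B Waiver is not current), so (n) stands. (d) remains available.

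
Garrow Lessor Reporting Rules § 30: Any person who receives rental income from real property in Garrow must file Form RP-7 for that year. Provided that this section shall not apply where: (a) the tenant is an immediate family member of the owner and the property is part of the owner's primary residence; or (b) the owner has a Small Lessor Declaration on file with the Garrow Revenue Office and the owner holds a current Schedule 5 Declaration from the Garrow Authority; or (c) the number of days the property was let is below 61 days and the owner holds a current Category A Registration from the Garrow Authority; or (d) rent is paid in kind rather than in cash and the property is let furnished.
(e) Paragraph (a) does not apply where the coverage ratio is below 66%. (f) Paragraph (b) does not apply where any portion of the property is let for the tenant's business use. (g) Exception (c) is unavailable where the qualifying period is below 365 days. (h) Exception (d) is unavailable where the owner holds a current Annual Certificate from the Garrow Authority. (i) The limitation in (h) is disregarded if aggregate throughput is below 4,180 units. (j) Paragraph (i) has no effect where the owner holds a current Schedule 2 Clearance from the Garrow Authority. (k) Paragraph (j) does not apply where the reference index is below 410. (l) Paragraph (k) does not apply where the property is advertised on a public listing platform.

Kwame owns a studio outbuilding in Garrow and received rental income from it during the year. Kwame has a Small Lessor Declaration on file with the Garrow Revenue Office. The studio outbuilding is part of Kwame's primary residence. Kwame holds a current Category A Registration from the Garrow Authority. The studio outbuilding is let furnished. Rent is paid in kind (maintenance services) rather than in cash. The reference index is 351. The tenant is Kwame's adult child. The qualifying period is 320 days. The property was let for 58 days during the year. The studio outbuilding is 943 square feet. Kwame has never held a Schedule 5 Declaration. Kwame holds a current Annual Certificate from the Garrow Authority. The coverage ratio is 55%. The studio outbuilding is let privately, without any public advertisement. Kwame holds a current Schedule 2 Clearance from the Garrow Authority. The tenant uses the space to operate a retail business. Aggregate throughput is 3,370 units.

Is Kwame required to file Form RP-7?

No — exception (d) applies; Kwame is not required to file Form RP-7.

Exception (a) is satisfied on its face — the tenant is an immediate family member; the studio outbuilding is part of the primary residence. Turning to paragraph (e): (e) operates against (a): the coverage ratio is 55%, below the 66% limit. So (a) is unavailable.
Exception (b) requires that the owner holds a current Schedule 5 Declaration from the Garrow Authority; but there is no Schedule 5 Declaration in force, so (b) is unavailable.
Exception (c): the number of days the property was let is 58 days, below the 61 days limit; a current Category A Registration is held — every condition holds. However, paragraph (g) must be considered: (g) is triggered — the qualifying period is 320 days, below the 365 days limit. So (c) is unavailable.
Exception (d)'s conditions are all satisfied: rent is paid in kind; the property is let furnished. Considering the limiting provisions: (h) operates (a current Annual Certificate is held), but is set aside by (i): (i) operates against (h): aggregate throughput is 3,370 units, below the 4,180 units limit. (j) would limit (i) — a current Schedule 2 Clearance is held — but (k) sets (j) aside: (k) is triggered — the reference index is 351, below the 410 limit. (l), which would lift (k), does not operate here — the property is let privately without advertisement. Exception (d) stands.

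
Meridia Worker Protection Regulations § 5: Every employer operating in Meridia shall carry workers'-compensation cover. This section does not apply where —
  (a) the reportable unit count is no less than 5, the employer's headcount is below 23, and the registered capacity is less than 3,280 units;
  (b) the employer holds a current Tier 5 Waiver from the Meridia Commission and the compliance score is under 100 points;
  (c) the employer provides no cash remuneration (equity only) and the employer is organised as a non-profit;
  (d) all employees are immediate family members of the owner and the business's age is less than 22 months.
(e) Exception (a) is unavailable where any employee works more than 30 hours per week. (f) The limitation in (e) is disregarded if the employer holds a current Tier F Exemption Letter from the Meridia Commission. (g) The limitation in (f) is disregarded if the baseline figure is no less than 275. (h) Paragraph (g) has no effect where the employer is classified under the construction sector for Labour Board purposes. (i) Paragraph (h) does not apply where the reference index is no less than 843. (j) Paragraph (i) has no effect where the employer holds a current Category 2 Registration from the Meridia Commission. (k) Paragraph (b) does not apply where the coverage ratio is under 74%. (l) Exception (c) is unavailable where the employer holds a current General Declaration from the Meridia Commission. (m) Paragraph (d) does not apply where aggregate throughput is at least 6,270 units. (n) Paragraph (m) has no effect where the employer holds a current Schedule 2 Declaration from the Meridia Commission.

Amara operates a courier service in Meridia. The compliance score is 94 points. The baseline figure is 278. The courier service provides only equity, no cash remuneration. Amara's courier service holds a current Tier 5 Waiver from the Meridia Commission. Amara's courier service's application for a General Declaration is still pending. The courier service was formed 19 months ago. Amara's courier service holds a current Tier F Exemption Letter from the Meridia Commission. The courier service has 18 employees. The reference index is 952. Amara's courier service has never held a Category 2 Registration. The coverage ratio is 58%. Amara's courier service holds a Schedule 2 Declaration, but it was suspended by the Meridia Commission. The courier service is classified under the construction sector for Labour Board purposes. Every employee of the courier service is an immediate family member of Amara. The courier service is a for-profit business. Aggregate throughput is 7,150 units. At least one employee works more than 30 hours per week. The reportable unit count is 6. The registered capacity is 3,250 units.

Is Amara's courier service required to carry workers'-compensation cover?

Yes — Amara's courier service must carry workers'-compensation cover.

Exception (a) is satisfied on its face — the reportable unit count is 6, meeting the 5 threshold; the employer's headcount is 18, below the 23 limit; the registered capacity is 3,250 units, less than the 3,280 units limit. But: (e) is triggered — at least one employee exceeds 30 hours/week. (f) would limit (e) — a current Tier F Exemption Letter is held — but (g) sets (f) aside: (g) operates against (f): the baseline figure is 278, meeting the 275 threshold. (h) operates (the courier service is classified under the construction sector), but yields to (i): (i) operates against (h): the reference index is 952, meeting the 843 threshold. (j) is not triggered (there is no Category 2 Registration in force), so (i) stands. So (a) is unavailable.
Exception (b): a current Tier 5 Waiver is held; the compliance score is 94 points, under the 100 points limit — every condition holds. However, paragraph (k) must be considered: (k) is triggered — the coverage ratio is 58%, under the 74% limit. (b) is therefore removed.
Exception (c) does not apply: the employer is for-profit.
Exception (d)'s conditions are all satisfied: every employee is an immediate family member; the business's age is 19 months, less than the 22 months limit. However, paragraphs (m)–(n) must be considered: (m) operates against (d): aggregate throughput is 7,150 units, meeting the 6,270 units threshold. (n) is not engaged (no current Schedule 2 Declaration is held), so (m) stands. Exception (d) does not apply.
Every exception is unavailable, so the rule governs.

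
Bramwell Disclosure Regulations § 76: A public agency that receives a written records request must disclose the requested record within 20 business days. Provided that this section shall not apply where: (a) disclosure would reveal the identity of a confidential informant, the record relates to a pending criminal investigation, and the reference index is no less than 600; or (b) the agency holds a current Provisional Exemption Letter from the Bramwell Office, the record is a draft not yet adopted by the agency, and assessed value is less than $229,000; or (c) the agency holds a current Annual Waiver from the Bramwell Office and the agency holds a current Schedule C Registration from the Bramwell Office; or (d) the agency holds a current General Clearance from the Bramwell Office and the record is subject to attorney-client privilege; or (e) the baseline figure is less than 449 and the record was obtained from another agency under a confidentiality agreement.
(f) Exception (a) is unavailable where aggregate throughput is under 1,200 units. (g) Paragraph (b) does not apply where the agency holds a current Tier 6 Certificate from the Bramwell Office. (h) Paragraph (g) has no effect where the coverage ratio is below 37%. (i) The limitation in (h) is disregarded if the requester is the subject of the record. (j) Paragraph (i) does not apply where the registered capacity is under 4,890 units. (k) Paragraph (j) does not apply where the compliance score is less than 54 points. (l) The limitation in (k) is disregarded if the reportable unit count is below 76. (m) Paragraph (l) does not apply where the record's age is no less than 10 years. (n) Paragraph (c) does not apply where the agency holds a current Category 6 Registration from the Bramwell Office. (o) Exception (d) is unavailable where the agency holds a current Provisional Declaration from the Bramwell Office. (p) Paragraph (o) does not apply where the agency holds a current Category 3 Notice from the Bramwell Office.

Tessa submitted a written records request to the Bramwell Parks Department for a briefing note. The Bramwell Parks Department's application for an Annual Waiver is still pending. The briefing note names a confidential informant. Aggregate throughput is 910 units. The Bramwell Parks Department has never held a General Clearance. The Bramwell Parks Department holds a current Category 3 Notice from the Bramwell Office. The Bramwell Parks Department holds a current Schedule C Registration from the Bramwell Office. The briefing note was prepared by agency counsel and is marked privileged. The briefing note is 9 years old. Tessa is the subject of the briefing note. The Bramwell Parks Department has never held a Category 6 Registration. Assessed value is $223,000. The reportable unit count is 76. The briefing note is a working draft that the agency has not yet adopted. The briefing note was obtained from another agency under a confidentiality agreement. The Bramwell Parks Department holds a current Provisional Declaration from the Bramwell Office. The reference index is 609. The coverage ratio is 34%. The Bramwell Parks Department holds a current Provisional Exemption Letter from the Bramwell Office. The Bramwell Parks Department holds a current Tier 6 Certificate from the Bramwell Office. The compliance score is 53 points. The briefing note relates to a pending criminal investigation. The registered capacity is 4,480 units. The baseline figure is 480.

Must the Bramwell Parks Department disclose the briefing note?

Yes — the Bramwell Parks Department must disclose the briefing note.

Exception (a): the briefing note names a confidential informant; the briefing note relates to a pending investigation; the reference index is 609, meeting the 600 threshold — every condition holds. But applying paragraph (f): (f) is triggered — aggregate throughput is 910 units, under the 1,200 units limit. Exception (a) does not apply.
Exception (b) is satisfied on its face — a current Provisional Exemption Letter is held; the briefing note is an unadopted draft; assessed value is $223,000, less than the $229,000 limit. Turning to paragraphs (g)–(m): (g) operates against (b): a current Tier 6 Certificate is held. (h) would limit (g) — the coverage ratio is 34%, below the 37% limit — but (i) sets (h) aside: (i) operates against (h): Tessa is the subject of the briefing note. (j) is triggered (the registered capacity is 4,480 units, under the 4,890 units limit), but is overridden by (k): (k) operates against (j): the compliance score is 53 points, less than the 54 points limit. (l) is not triggered (the reportable unit count is 76, not below 76), so (k) stands. (b) is therefore removed.
Exception (c) requires that the agency holds a current Annual Waiver from the Bramwell Office; but there is no Annual Waiver in force, so (c) is unavailable.
Exception (d) requires that the agency holds a current General Clearance from the Bramwell Office; but the General Clearance is not current, so (d) is unavailable.
Exception (e) fails — the baseline figure is 480, not less than 449.
Every exception is unavailable, so the rule governs.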